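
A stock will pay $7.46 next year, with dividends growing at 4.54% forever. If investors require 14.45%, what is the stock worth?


Formula: P = D1 / (r - g)
Spread: r - g = 0.1445 - 0.0454 = 0.0991
Substituting: P = $7.46 / 0.0991
P = $75.28

$75.28


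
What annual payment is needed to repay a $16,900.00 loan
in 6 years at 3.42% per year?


Formula: PMT = PV * r / (1 - (1+r)^(-n))
Denominator: 1 - (1 + 0.0342)^(-6) = 0.182716
Numerator: $16,900.00 * 0.0342 = 577.98
PMT = 577.98 / 0.182716 = $3,163.26

$3,163.26


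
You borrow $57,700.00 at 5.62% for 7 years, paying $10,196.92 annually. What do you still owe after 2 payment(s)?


Formula: Balance = PV*(1+r)^k - PMT*((1+r)^k - 1)/r
Growth: (1 + 0.0562)^2 = 1.115558
Accumulated factor: ((1+r)^k - 1)/r = 2.0562
Balance = $57,700.00 * 1.115558 - $10,196.92 * 2.0562
Balance = $43,400.82

$43,400.82


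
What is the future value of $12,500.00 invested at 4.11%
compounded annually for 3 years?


Formula: FV = P * (1 + r)^n
Substituting: FV = $12,500.00 * (1 + 0.0411)^3
Growth factor: (1.0411)^3 = 1.128437
FV = $12,500.00 * 1.128437 = $14,105.46

$14,105.46


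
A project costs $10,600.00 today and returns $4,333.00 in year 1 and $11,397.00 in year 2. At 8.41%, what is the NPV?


Formula: NPV = C0 + C1/(1+r) + C2/(1+r)^2
Discount C1: $4,333.00 / (1 + 0.0841) = $3,996.86
Discount C2: $11,397.00 / (1 + 0.0841)^2 = $9,697.32
NPV = -$10,600.00 + $3,996.86 + $9,697.32 = $3,094.19

$3,094.19


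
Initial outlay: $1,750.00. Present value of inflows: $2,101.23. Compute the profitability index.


Formula: PI = PV(cash flows) / initial investment
Substituting: PI = $2,101.23 / $1,750.00
PI = 1.2007

1.2007


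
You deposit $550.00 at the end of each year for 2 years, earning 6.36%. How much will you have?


Formula: FV = PMT * ((1+r)^n - 1) / r
Growth factor: (1 + 0.0636)^2 = 1.131245
Numerator: 1.131245 - 1 = 0.131245
FV = $550.00 * 0.131245 / 0.0636 = $1,134.98

$1,134.98


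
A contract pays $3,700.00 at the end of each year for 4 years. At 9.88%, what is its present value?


Formula: PV = PMT * (1 - (1+r)^(-n)) / r
Discount factor: (1 + 0.0988)^(-4) = 0.686002
Bracket: 1 - 0.686002 = 0.313998
PV = $3,700.00 * 0.313998 / 0.0988 = $11,759.03

$11,759.03


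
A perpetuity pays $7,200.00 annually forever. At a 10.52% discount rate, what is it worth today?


Formula: PV = C / r
Substituting: PV = $7,200.00 / 0.1052
PV = $68,441.06

$68,441.06


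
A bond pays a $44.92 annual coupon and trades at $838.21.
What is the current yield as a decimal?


Formula: Current yield = annual coupon / price
Substituting: CY = $44.92 / $838.21
CY = 0.05359

0.05359


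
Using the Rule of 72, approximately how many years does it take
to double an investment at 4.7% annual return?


Formula: Years ≈ 72 / r
Substituting: Years ≈ 72 / 4.7
Years ≈ 15.3

15.3 years


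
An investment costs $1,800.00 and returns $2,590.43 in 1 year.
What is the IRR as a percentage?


Formula: IRR = C1/C0 - 1
Substituting: IRR = $2,590.43 / $1,800.00 - 1
Ratio: 1.439128 - 1 = 0.439128
IRR = 43.9128%

43.9128%


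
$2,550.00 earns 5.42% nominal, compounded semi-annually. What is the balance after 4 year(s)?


Formula: FV = P * (1 + r/m)^(m*t)
Period rate: r/m = 0.0542 / 2 = 0.0271
Total periods: m*t = 2 * 4 = 8
Growth factor: (1 + 0.0271)^8 = 1.238517
FV = $2,550.00 * 1.238517 = $3,158.22

$3,158.22


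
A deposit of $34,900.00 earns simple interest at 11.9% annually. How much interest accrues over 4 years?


Formula: I = P * r * t
Substituting: I = $34,900.00 * 0.119 * 4
Step: I = $34,900.00 * 0.476
I = $16,612.40

$16,612.40


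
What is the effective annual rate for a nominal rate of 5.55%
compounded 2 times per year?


Formula: EAR = (1 + r/m)^m - 1
Period rate: r/m = 0.0555 / 2 = 0.02775
Compounding: (1 + 0.02775)^2 = 1.05627
EAR = 1.05627 - 1 = 0.05627

0.05627


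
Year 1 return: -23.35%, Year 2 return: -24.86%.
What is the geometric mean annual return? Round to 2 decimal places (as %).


Formula: Geometric mean = ((1+r1)*(1+r2))^(1/2) - 1
Product: (1 + -0.2335) * (1 + -0.2486) = 0.7665 * 0.7514 = 0.575948
Square root: 0.575948^0.5 = 0.758912
Geometric mean = 0.758912 - 1 = -0.241088
As percentage: -24.11%

-24.11%


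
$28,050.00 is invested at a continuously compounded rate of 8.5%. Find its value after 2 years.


Formula: FV = P * e^(r*t)
Exponent: r*t = 0.085 * 2 = 0.17
e^(0.17) = 1.185305
FV = $28,050.00 * 1.185305 = $33,247.80

$33,247.80


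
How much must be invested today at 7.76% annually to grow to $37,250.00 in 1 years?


Formula: PV = FV / (1 + r)^n
Substituting: PV = $37,250.00 / (1 + 0.0776)^1
Discount factor: (1.0776)^1 = 1.0776
PV = $37,250.00 / 1.0776 = $34,567.56

$34,567.56


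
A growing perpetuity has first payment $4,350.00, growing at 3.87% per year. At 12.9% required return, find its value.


Formula: PV = C / (r - g)
Spread: r - g = 0.129 - 0.0387 = 0.0903
Substituting: PV = $4,350.00 / 0.0903
PV = $48,172.76

$48,172.76


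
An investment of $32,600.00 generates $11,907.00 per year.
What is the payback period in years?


Formula: Payback = investment / annual cash flow
Substituting: Payback = $32,600.00 / $11,907.00
Payback = 2.7379 years

2.7379 years


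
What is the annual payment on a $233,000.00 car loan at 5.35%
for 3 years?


Formula: PMT = PV * r / (1 - (1+r)^(-n))
Denominator: 1 - (1 + 0.0535)^(-3) = 0.144744
Numerator: $233,000.00 * 0.0535 = 12465.5
PMT = 12465.5 / 0.144744 = $86,121.31

$86,121.31


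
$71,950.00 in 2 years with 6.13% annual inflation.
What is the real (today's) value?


Formula: Real value = nominal / (1 + inflation)^years
Price level: (1 + 0.0613)^2 = 1.126358
Real value = $71,950.00 / 1.126358 = $63,878.46

$63,878.46


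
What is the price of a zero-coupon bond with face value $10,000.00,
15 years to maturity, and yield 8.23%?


Formula: Price = FV / (1 + r)^n
Substituting: Price = $10,000.00 / (1 + 0.0823)^15
Discount factor: (1.0823)^15 = 3.275027
Price = $10,000.00 / 3.275027 = $3,053.41

$3,053.41


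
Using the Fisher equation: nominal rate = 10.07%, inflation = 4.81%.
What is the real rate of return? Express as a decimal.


Formula: (1 + r_real) = (1 + r_nom) / (1 + inflation)
Substituting: (1 + r_real) = 1.1007 / 1.0481
(1 + r_real) = 1.050186
r_real = 1.050186 - 1 = 0.050186

0.050186


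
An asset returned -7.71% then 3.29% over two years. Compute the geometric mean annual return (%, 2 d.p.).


Formula: Geometric mean = ((1+r1)*(1+r2))^(1/2) - 1
Product: (1 + -0.0771) * (1 + 0.0329) = 0.9229 * 1.0329 = 0.953263
Square root: 0.953263^0.5 = 0.976352
Geometric mean = 0.976352 - 1 = -0.023648
As percentage: -2.36%

-2.36%


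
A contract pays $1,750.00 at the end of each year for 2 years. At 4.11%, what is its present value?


Formula: PV = PMT * (1 - (1+r)^(-n)) / r
Discount factor: (1 + 0.0411)^(-2) = 0.922604
Bracket: 1 - 0.922604 = 0.077396
PV = $1,750.00 * 0.077396 / 0.0411 = $3,295.47

$3,295.47


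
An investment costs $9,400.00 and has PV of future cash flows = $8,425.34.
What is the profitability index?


Formula: PI = PV(cash flows) / initial investment
Substituting: PI = $8,425.34 / $9,400.00
PI = 0.8963

0.8963


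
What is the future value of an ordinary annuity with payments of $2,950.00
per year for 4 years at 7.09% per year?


Formula: FV = PMT * ((1+r)^n - 1) / r
Growth factor: (1 + 0.0709)^4 = 1.315212
Numerator: 1.315212 - 1 = 0.315212
FV = $2,950.00 * 0.315212 / 0.0709 = $13,115.30

$13,115.30


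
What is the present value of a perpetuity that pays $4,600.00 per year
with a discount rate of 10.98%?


Formula: PV = C / r
Substituting: PV = $4,600.00 / 0.1098
PV = $41,894.35

$41,894.35


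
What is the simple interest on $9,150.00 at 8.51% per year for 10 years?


Formula: I = P * r * t
Substituting: I = $9,150.00 * 0.0851 * 10
Step: I = $9,150.00 * 0.851
I = $7,786.65

$7,786.65


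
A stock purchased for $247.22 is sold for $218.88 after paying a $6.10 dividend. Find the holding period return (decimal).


Formula: HPR = (P1 - P0 + D) / P0
Gain: $218.88 - $247.22 + $6.10 = -$22.24
HPR = -$22.24 / $247.22 = -0.09

-0.09


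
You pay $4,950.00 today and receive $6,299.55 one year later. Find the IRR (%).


Formula: IRR = C1/C0 - 1
Substituting: IRR = $6,299.55 / $4,950.00 - 1
Ratio: 1.272636 - 1 = 0.272636
IRR = 27.2636%

27.2636%


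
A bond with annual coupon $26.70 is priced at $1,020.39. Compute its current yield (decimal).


Formula: Current yield = annual coupon / price
Substituting: CY = $26.70 / $1,020.39
CY = 0.026166

0.026166


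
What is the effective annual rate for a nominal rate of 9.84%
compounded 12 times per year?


Formula: EAR = (1 + r/m)^m - 1
Period rate: r/m = 0.0984 / 12 = 0.0082
Compounding: (1 + 0.0082)^12 = 1.102961
EAR = 1.102961 - 1 = 0.102961

0.102961


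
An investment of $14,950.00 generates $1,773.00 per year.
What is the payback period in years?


Formula: Payback = investment / annual cash flow
Substituting: Payback = $14,950.00 / $1,773.00
Payback = 8.432 years

8.432 years


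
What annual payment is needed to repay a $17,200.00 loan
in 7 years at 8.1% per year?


Formula: PMT = PV * r / (1 - (1+r)^(-n))
Denominator: 1 - (1 + 0.081)^(-7) = 0.420278
Numerator: $17,200.00 * 0.081 = 1393.2
PMT = 1393.2 / 0.420278 = $3,314.95

$3,314.95


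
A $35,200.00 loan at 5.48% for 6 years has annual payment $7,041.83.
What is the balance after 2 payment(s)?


Formula: Balance = PV*(1+r)^k - PMT*((1+r)^k - 1)/r
Growth: (1 + 0.0548)^2 = 1.112603
Accumulated factor: ((1+r)^k - 1)/r = 2.0548
Balance = $35,200.00 * 1.112603 - $7,041.83 * 2.0548
Balance = $24,694.07

$24,694.07


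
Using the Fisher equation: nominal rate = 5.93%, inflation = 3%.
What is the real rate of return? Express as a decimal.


Formula: (1 + r_real) = (1 + r_nom) / (1 + inflation)
Substituting: (1 + r_real) = 1.0593 / 1.03
(1 + r_real) = 1.028447
r_real = 1.028447 - 1 = 0.028447

0.028447


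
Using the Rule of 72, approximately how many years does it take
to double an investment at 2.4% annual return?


Formula: Years ≈ 72 / r
Substituting: Years ≈ 72 / 2.4
Years ≈ 30.0

30.0 years


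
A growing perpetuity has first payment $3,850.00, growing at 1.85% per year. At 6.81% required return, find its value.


Formula: PV = C / (r - g)
Spread: r - g = 0.0681 - 0.0185 = 0.0496
Substituting: PV = $3,850.00 / 0.0496
PV = $77,620.97

$77,620.97


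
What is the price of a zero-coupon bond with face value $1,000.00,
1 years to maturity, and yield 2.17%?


Formula: Price = FV / (1 + r)^n
Substituting: Price = $1,000.00 / (1 + 0.0217)^1
Discount factor: (1.0217)^1 = 1.0217
Price = $1,000.00 / 1.0217 = $978.76

$978.76


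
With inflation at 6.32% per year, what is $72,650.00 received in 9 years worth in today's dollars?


Formula: Real value = nominal / (1 + inflation)^years
Price level: (1 + 0.0632)^9 = 1.73594
Real value = $72,650.00 / 1.73594 = $41,850.52

$41,850.52


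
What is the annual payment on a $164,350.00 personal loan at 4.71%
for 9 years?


Formula: PMT = PV * r / (1 - (1+r)^(-n))
Denominator: 1 - (1 + 0.0471)^(-9) = 0.339144
Numerator: $164,350.00 * 0.0471 = 7740.885
PMT = 7740.885 / 0.339144 = $22,824.75

$22,824.75


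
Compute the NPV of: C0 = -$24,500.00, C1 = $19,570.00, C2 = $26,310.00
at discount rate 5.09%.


Formula: NPV = C0 + C1/(1+r) + C2/(1+r)^2
Discount C1: $19,570.00 / (1 + 0.0509) = $18,622.13
Discount C2: $26,310.00 / (1 + 0.0509)^2 = $23,823.09
NPV = -$24,500.00 + $18,622.13 + $23,823.09 = $17,945.22

$17,945.22


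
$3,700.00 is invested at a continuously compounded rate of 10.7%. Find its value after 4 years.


Formula: FV = P * e^(r*t)
Exponent: r*t = 0.107 * 4 = 0.428
e^(0.428) = 1.534186
FV = $3,700.00 * 1.534186 = $5,676.49

$5,676.49


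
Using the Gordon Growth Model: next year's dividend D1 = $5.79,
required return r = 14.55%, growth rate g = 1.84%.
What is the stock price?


Formula: P = D1 / (r - g)
Spread: r - g = 0.1455 - 0.0184 = 0.1271
Substituting: P = $5.79 / 0.1271
P = $45.55

$45.55


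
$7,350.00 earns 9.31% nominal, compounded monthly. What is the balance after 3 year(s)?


Formula: FV = P * (1 + r/m)^(m*t)
Period rate: r/m = 0.0931 / 12 = 0.007758
Total periods: m*t = 12 * 3 = 36
Growth factor: (1 + 0.007758)^36 = 1.32078
FV = $7,350.00 * 1.32078 = $9,707.73

$9,707.73


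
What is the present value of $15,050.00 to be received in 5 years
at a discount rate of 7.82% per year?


Formula: PV = FV / (1 + r)^n
Substituting: PV = $15,050.00 / (1 + 0.0782)^5
Discount factor: (1.0782)^5 = 1.457124
PV = $15,050.00 / 1.457124 = $10,328.56

$10,328.56


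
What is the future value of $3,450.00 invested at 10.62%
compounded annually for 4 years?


Formula: FV = P * (1 + r)^n
Substituting: FV = $3,450.00 * (1 + 0.1062)^4
Growth factor: (1.1062)^4 = 1.497389
FV = $3,450.00 * 1.497389 = $5,165.99

$5,165.99


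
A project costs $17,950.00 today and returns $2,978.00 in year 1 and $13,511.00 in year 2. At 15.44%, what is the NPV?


Formula: NPV = C0 + C1/(1+r) + C2/(1+r)^2
Discount C1: $2,978.00 / (1 + 0.1544) = $2,579.70
Discount C2: $13,511.00 / (1 + 0.1544)^2 = $10,138.53
NPV = -$17,950.00 + $2,579.70 + $10,138.53 = -$5,231.78

-$5,231.78


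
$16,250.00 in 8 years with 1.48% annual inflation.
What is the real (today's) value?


Formula: Real value = nominal / (1 + inflation)^years
Price level: (1 + 0.0148)^8 = 1.124718
Real value = $16,250.00 / 1.124718 = $14,448.07

$14,448.07


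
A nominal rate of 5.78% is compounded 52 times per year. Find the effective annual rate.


Formula: EAR = (1 + r/m)^m - 1
Period rate: r/m = 0.0578 / 52 = 0.001112
Compounding: (1 + 0.001112)^52 = 1.059469
EAR = 1.059469 - 1 = 0.059469

0.059469


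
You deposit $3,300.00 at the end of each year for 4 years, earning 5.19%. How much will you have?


Formula: FV = PMT * ((1+r)^n - 1) / r
Growth factor: (1 + 0.0519)^4 = 1.224328
Numerator: 1.224328 - 1 = 0.224328
FV = $3,300.00 * 0.224328 / 0.0519 = $14,263.64

$14,263.64


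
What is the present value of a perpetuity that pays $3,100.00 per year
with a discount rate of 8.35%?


Formula: PV = C / r
Substituting: PV = $3,100.00 / 0.0835
PV = $37,125.75

$37,125.75


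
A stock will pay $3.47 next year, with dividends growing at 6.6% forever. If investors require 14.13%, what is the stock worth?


Formula: P = D1 / (r - g)
Spread: r - g = 0.1413 - 0.066 = 0.0753
Substituting: P = $3.47 / 0.0753
P = $46.08

$46.08


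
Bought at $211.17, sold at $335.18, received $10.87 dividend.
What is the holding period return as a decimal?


Formula: HPR = (P1 - P0 + D) / P0
Gain: $335.18 - $211.17 + $10.87 = $134.88
HPR = $134.88 / $211.17 = 0.6387

0.6387


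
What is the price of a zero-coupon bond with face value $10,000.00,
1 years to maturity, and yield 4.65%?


Formula: Price = FV / (1 + r)^n
Substituting: Price = $10,000.00 / (1 + 0.0465)^1
Discount factor: (1.0465)^1 = 1.0465
Price = $10,000.00 / 1.0465 = $9,555.66

$9,555.66


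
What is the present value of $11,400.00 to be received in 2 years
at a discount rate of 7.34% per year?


Formula: PV = FV / (1 + r)^n
Substituting: PV = $11,400.00 / (1 + 0.0734)^2
Discount factor: (1.0734)^2 = 1.152188
PV = $11,400.00 / 1.152188 = $9,894.22

$9,894.22


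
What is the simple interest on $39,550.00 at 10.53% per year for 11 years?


Formula: I = P * r * t
Substituting: I = $39,550.00 * 0.1053 * 11
Step: I = $39,550.00 * 1.1583
I = $45,810.77

$45,810.77


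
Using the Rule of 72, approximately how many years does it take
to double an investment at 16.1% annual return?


Formula: Years ≈ 72 / r
Substituting: Years ≈ 72 / 16.1
Years ≈ 4.5

4.5 years


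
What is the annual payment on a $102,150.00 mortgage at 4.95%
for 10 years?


Formula: PMT = PV * r / (1 - (1+r)^(-n))
Denominator: 1 - (1 + 0.0495)^(-10) = 0.383156
Numerator: $102,150.00 * 0.0495 = 5056.425
PMT = 5056.425 / 0.383156 = $13,196.79

$13,196.79


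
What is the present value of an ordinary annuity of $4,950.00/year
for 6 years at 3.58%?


Formula: PV = PMT * (1 - (1+r)^(-n)) / r
Discount factor: (1 + 0.0358)^(-6) = 0.809738
Bracket: 1 - 0.809738 = 0.190262
PV = $4,950.00 * 0.190262 / 0.0358 = $26,307.17

$26,307.17


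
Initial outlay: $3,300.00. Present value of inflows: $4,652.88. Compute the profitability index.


Formula: PI = PV(cash flows) / initial investment
Substituting: PI = $4,652.88 / $3,300.00
PI = 1.41

1.41


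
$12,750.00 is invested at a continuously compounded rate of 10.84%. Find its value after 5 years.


Formula: FV = P * e^(r*t)
Exponent: r*t = 0.1084 * 5 = 0.542
e^(0.542) = 1.719442
FV = $12,750.00 * 1.719442 = $21,922.89

$21,922.89


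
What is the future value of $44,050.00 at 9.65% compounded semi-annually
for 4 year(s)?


Formula: FV = P * (1 + r/m)^(m*t)
Period rate: r/m = 0.0965 / 2 = 0.04825
Total periods: m*t = 2 * 4 = 8
Growth factor: (1 + 0.04825)^8 = 1.457871
FV = $44,050.00 * 1.457871 = $64,219.20

$64,219.20


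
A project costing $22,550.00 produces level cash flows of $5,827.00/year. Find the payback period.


Formula: Payback = investment / annual cash flow
Substituting: Payback = $22,550.00 / $5,827.00
Payback = 3.8699 years

3.8699 years


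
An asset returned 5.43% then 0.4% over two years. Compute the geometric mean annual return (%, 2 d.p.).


Formula: Geometric mean = ((1+r1)*(1+r2))^(1/2) - 1
Product: (1 + 0.0543) * (1 + 0.004) = 1.0543 * 1.004 = 1.058517
Square root: 1.058517^0.5 = 1.028843
Geometric mean = 1.028843 - 1 = 0.028843
As percentage: 2.88%

2.88%


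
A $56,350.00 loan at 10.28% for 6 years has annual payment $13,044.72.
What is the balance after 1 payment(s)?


Formula: Balance = PV*(1+r)^k - PMT*((1+r)^k - 1)/r
Growth: (1 + 0.1028)^1 = 1.1028
Accumulated factor: ((1+r)^k - 1)/r = 1.0
Balance = $56,350.00 * 1.1028 - $13,044.72 * 1.0
Balance = $49,098.06

$49,098.06


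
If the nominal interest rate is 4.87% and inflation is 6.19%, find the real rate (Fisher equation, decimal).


Formula: (1 + r_real) = (1 + r_nom) / (1 + inflation)
Substituting: (1 + r_real) = 1.0487 / 1.0619
(1 + r_real) = 0.987569
r_real = 0.987569 - 1 = -0.012431

-0.012431


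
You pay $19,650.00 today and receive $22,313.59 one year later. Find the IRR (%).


Formula: IRR = C1/C0 - 1
Substituting: IRR = $22,313.59 / $19,650.00 - 1
Ratio: 1.135552 - 1 = 0.135552
IRR = 13.5552%

13.5552%


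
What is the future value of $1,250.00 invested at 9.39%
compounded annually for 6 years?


Formula: FV = P * (1 + r)^n
Substituting: FV = $1,250.00 * (1 + 0.0939)^6
Growth factor: (1.0939)^6 = 1.713428
FV = $1,250.00 * 1.713428 = $2,141.78

$2,141.78


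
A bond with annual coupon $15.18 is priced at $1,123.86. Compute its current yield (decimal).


Formula: Current yield = annual coupon / price
Substituting: CY = $15.18 / $1,123.86
CY = 0.013507

0.013507


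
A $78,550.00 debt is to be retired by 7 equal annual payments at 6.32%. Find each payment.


Formula: PMT = PV * r / (1 - (1+r)^(-n))
Denominator: 1 - (1 + 0.0632)^(-7) = 0.348829
Numerator: $78,550.00 * 0.0632 = 4964.36
PMT = 4964.36 / 0.348829 = $14,231.51

$14,231.51


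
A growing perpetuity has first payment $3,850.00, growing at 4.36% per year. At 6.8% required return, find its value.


Formula: PV = C / (r - g)
Spread: r - g = 0.068 - 0.0436 = 0.0244
Substituting: PV = $3,850.00 / 0.0244
PV = $157,786.89

$157,786.89


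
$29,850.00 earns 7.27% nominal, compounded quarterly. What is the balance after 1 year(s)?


Formula: FV = P * (1 + r/m)^(m*t)
Period rate: r/m = 0.0727 / 4 = 0.018175
Total periods: m*t = 4 * 1 = 4
Growth factor: (1 + 0.018175)^4 = 1.074706
FV = $29,850.00 * 1.074706 = $32,079.98

$32,079.98


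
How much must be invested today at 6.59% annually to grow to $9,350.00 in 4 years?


Formula: PV = FV / (1 + r)^n
Substituting: PV = $9,350.00 / (1 + 0.0659)^4
Discount factor: (1.0659)^4 = 1.29082
PV = $9,350.00 / 1.29082 = $7,243.45

$7,243.45


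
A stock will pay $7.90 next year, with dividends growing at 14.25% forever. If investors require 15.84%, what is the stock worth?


Formula: P = D1 / (r - g)
Spread: r - g = 0.1584 - 0.1425 = 0.0159
Substituting: P = $7.90 / 0.0159
P = $496.86

$496.86


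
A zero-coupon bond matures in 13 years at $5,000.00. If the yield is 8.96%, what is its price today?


Formula: Price = FV / (1 + r)^n
Substituting: Price = $5,000.00 / (1 + 0.0896)^13
Discount factor: (1.0896)^13 = 3.051211
Price = $5,000.00 / 3.051211 = $1,638.69

$1,638.69


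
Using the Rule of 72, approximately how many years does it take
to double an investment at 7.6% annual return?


Formula: Years ≈ 72 / r
Substituting: Years ≈ 72 / 7.6
Years ≈ 9.5

9.5 years


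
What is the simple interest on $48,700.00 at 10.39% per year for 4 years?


Formula: I = P * r * t
Substituting: I = $48,700.00 * 0.1039 * 4
Step: I = $48,700.00 * 0.4156
I = $20,239.72

$20,239.72


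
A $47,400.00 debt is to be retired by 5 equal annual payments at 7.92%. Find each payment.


Formula: PMT = PV * r / (1 - (1+r)^(-n))
Denominator: 1 - (1 + 0.0792)^(-5) = 0.316891
Numerator: $47,400.00 * 0.0792 = 3754.08
PMT = 3754.08 / 0.316891 = $11,846.62

$11,846.62


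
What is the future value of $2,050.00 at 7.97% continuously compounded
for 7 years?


Formula: FV = P * e^(r*t)
Exponent: r*t = 0.0797 * 7 = 0.5579
e^(0.5579) = 1.747
FV = $2,050.00 * 1.747 = $3,581.35

$3,581.35


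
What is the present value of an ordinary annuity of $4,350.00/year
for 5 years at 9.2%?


Formula: PV = PMT * (1 - (1+r)^(-n)) / r
Discount factor: (1 + 0.092)^(-5) = 0.644001
Bracket: 1 - 0.644001 = 0.355999
PV = $4,350.00 * 0.355999 / 0.092 = $16,832.54

$16,832.54


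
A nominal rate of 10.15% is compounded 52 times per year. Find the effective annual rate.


Formula: EAR = (1 + r/m)^m - 1
Period rate: r/m = 0.1015 / 52 = 0.001952
Compounding: (1 + 0.001952)^52 = 1.10672
EAR = 1.10672 - 1 = 0.10672

0.10672


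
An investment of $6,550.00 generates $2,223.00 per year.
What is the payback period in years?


Formula: Payback = investment / annual cash flow
Substituting: Payback = $6,550.00 / $2,223.00
Payback = 2.9465 years

2.9465 years


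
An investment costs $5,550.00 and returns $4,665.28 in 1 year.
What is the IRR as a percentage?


Formula: IRR = C1/C0 - 1
Substituting: IRR = $4,665.28 / $5,550.00 - 1
Ratio: 0.840591 - 1 = -0.159409
IRR = -15.9409%

-15.9409%


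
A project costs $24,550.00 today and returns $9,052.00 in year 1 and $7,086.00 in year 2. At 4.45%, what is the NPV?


Formula: NPV = C0 + C1/(1+r) + C2/(1+r)^2
Discount C1: $9,052.00 / (1 + 0.0445) = $8,666.35
Discount C2: $7,086.00 / (1 + 0.0445)^2 = $6,495.08
NPV = -$24,550.00 + $8,666.35 + $6,495.08 = -$9,388.58

-$9,388.58


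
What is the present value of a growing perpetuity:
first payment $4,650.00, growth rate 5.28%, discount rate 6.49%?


Formula: PV = C / (r - g)
Spread: r - g = 0.0649 - 0.0528 = 0.0121
Substituting: PV = $4,650.00 / 0.0121
PV = $384,297.52

$384,297.52


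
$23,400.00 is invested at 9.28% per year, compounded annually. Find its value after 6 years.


Formula: FV = P * (1 + r)^n
Substituting: FV = $23,400.00 * (1 + 0.0928)^6
Growth factor: (1.0928)^6 = 1.703116
FV = $23,400.00 * 1.703116 = $39,852.90

$39,852.90


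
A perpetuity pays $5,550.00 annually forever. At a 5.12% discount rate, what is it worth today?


Formula: PV = C / r
Substituting: PV = $5,550.00 / 0.0512
PV = $108,398.44

$108,398.44


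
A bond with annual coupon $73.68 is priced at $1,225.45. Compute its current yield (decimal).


Formula: Current yield = annual coupon / price
Substituting: CY = $73.68 / $1,225.45
CY = 0.060125

0.060125


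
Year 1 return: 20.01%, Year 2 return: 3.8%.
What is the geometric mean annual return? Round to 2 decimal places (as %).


Formula: Geometric mean = ((1+r1)*(1+r2))^(1/2) - 1
Product: (1 + 0.2001) * (1 + 0.038) = 1.2001 * 1.038 = 1.245704
Square root: 1.245704^0.5 = 1.116111
Geometric mean = 1.116111 - 1 = 0.116111
As percentage: 11.61%

11.61%


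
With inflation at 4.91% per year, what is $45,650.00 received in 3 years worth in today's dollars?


Formula: Real value = nominal / (1 + inflation)^years
Price level: (1 + 0.0491)^3 = 1.154651
Real value = $45,650.00 / 1.154651 = $39,535.76

$39,535.76


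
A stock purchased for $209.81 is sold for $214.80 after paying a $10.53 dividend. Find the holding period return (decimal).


Formula: HPR = (P1 - P0 + D) / P0
Gain: $214.80 - $209.81 + $10.53 = $15.52
HPR = $15.52 / $209.81 = 0.074

0.074


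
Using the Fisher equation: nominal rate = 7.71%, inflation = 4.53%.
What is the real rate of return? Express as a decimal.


Formula: (1 + r_real) = (1 + r_nom) / (1 + inflation)
Substituting: (1 + r_real) = 1.0771 / 1.0453
(1 + r_real) = 1.030422
r_real = 1.030422 - 1 = 0.030422

0.030422


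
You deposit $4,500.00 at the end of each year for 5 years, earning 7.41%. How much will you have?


Formula: FV = PMT * ((1+r)^n - 1) / r
Growth factor: (1 + 0.0741)^5 = 1.42963
Numerator: 1.42963 - 1 = 0.42963
FV = $4,500.00 * 0.42963 / 0.0741 = $26,090.88

$26,090.88


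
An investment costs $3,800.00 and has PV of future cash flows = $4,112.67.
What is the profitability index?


Formula: PI = PV(cash flows) / initial investment
Substituting: PI = $4,112.67 / $3,800.00
PI = 1.0823

1.0823


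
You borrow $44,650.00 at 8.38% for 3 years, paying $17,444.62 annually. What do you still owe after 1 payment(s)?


Formula: Balance = PV*(1+r)^k - PMT*((1+r)^k - 1)/r
Growth: (1 + 0.0838)^1 = 1.0838
Accumulated factor: ((1+r)^k - 1)/r = 1.0
Balance = $44,650.00 * 1.0838 - $17,444.62 * 1.0
Balance = $30,947.05

$30,947.05


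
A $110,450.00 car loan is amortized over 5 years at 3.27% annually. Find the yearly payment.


Formula: PMT = PV * r / (1 - (1+r)^(-n))
Denominator: 1 - (1 + 0.0327)^(-5) = 0.148609
Numerator: $110,450.00 * 0.0327 = 3611.715
PMT = 3611.715 / 0.148609 = $24,303.49

$24,303.49


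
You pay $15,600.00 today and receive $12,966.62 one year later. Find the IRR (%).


Formula: IRR = C1/C0 - 1
Substituting: IRR = $12,966.62 / $15,600.00 - 1
Ratio: 0.831194 - 1 = -0.168806
IRR = -16.8806%

-16.8806%


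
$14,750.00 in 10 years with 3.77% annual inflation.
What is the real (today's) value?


Formula: Real value = nominal / (1 + inflation)^years
Price level: (1 + 0.0377)^10 = 1.447832
Real value = $14,750.00 / 1.447832 = $10,187.65

$10,187.65


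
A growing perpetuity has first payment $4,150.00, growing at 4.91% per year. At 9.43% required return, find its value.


Formula: PV = C / (r - g)
Spread: r - g = 0.0943 - 0.0491 = 0.0452
Substituting: PV = $4,150.00 / 0.0452
PV = $91,814.16

$91,814.16


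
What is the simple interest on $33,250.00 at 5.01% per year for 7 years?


Formula: I = P * r * t
Substituting: I = $33,250.00 * 0.0501 * 7
Step: I = $33,250.00 * 0.3507
I = $11,660.78

$11,660.78


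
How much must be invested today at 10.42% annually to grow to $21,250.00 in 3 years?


Formula: PV = FV / (1 + r)^n
Substituting: PV = $21,250.00 / (1 + 0.1042)^3
Discount factor: (1.1042)^3 = 1.346304
PV = $21,250.00 / 1.346304 = $15,783.95

$15,783.95


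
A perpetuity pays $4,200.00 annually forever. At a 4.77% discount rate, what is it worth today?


Formula: PV = C / r
Substituting: PV = $4,200.00 / 0.0477
PV = $88,050.31

$88,050.31


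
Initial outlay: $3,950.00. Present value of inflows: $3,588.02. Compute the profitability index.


Formula: PI = PV(cash flows) / initial investment
Substituting: PI = $3,588.02 / $3,950.00
PI = 0.9084

0.9084


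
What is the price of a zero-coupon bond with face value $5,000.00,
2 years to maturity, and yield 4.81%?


Formula: Price = FV / (1 + r)^n
Substituting: Price = $5,000.00 / (1 + 0.0481)^2
Discount factor: (1.0481)^2 = 1.098514
Price = $5,000.00 / 1.098514 = $4,551.60

$4,551.60


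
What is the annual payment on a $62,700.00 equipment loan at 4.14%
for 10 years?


Formula: PMT = PV * r / (1 - (1+r)^(-n))
Denominator: 1 - (1 + 0.0414)^(-10) = 0.333463
Numerator: $62,700.00 * 0.0414 = 2595.78
PMT = 2595.78 / 0.333463 = $7,784.31

$7,784.31


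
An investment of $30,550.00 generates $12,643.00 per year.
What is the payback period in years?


Formula: Payback = investment / annual cash flow
Substituting: Payback = $30,550.00 / $12,643.00
Payback = 2.4164 years

2.4164 years


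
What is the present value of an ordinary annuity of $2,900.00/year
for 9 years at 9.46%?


Formula: PV = PMT * (1 - (1+r)^(-n)) / r
Discount factor: (1 + 0.0946)^(-9) = 0.443303
Bracket: 1 - 0.443303 = 0.556697
PV = $2,900.00 * 0.556697 / 0.0946 = $17,065.75

$17,065.75


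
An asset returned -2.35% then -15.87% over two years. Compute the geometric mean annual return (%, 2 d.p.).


Formula: Geometric mean = ((1+r1)*(1+r2))^(1/2) - 1
Product: (1 + -0.0235) * (1 + -0.1587) = 0.9765 * 0.8413 = 0.821529
Square root: 0.821529^0.5 = 0.906383
Geometric mean = 0.906383 - 1 = -0.093617
As percentage: -9.36%

-9.36%


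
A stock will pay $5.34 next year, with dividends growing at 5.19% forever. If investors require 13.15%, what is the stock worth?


Formula: P = D1 / (r - g)
Spread: r - g = 0.1315 - 0.0519 = 0.0796
Substituting: P = $5.34 / 0.0796
P = $67.09

$67.09


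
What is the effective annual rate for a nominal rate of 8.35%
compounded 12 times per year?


Formula: EAR = (1 + r/m)^m - 1
Period rate: r/m = 0.0835 / 12 = 0.006958
Compounding: (1 + 0.006958)^12 = 1.086771
EAR = 1.086771 - 1 = 0.086771

0.086771


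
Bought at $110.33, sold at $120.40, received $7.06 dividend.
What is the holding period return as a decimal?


Formula: HPR = (P1 - P0 + D) / P0
Gain: $120.40 - $110.33 + $7.06 = $17.13
HPR = $17.13 / $110.33 = 0.1553

0.1553


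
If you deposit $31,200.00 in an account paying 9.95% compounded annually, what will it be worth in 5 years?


Formula: FV = P * (1 + r)^n
Substituting: FV = $31,200.00 * (1 + 0.0995)^5
Growth factor: (1.0995)^5 = 1.606853
FV = $31,200.00 * 1.606853 = $50,133.82

$50,133.82


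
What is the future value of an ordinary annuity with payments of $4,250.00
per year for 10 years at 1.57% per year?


Formula: FV = PMT * ((1+r)^n - 1) / r
Growth factor: (1 + 0.0157)^10 = 1.168569
Numerator: 1.168569 - 1 = 0.168569
FV = $4,250.00 * 0.168569 / 0.0157 = $45,631.85

$45,631.85


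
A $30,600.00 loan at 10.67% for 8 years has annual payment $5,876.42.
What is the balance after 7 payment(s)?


Formula: Balance = PV*(1+r)^k - PMT*((1+r)^k - 1)/r
Growth: (1 + 0.1067)^7 = 2.033337
Accumulated factor: ((1+r)^k - 1)/r = 9.684508
Balance = $30,600.00 * 2.033337 - $5,876.42 * 9.684508
Balance = $5,309.88

$5,309.88


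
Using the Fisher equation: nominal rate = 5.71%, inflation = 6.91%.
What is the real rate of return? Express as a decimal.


Formula: (1 + r_real) = (1 + r_nom) / (1 + inflation)
Substituting: (1 + r_real) = 1.0571 / 1.0691
(1 + r_real) = 0.988776
r_real = 0.988776 - 1 = -0.011224

-0.011224


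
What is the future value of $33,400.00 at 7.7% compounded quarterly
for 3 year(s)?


Formula: FV = P * (1 + r/m)^(m*t)
Period rate: r/m = 0.077 / 4 = 0.01925
Total periods: m*t = 4 * 3 = 12
Growth factor: (1 + 0.01925)^12 = 1.257097
FV = $33,400.00 * 1.257097 = $41,987.03

$41,987.03


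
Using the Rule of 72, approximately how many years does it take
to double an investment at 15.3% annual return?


Formula: Years ≈ 72 / r
Substituting: Years ≈ 72 / 15.3
Years ≈ 4.7

4.7 years


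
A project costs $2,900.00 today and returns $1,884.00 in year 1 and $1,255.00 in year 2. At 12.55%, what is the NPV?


Formula: NPV = C0 + C1/(1+r) + C2/(1+r)^2
Discount C1: $1,884.00 / (1 + 0.1255) = $1,673.92
Discount C2: $1,255.00 / (1 + 0.1255)^2 = $990.72
NPV = -$2,900.00 + $1,673.92 + $990.72 = -$235.35

-$235.35


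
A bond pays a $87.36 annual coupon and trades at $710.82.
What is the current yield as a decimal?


Formula: Current yield = annual coupon / price
Substituting: CY = $87.36 / $710.82
CY = 0.1229

0.1229


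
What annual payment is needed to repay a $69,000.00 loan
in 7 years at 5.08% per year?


Formula: PMT = PV * r / (1 - (1+r)^(-n))
Denominator: 1 - (1 + 0.0508)^(-7) = 0.293097
Numerator: $69,000.00 * 0.0508 = 3505.2
PMT = 3505.2 / 0.293097 = $11,959.16

$11,959.16


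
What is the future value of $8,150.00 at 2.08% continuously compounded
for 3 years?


Formula: FV = P * e^(r*t)
Exponent: r*t = 0.0208 * 3 = 0.0624
e^(0.0624) = 1.064388
FV = $8,150.00 * 1.064388 = $8,674.76

$8,674.76


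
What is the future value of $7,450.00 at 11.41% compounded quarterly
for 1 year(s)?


Formula: FV = P * (1 + r/m)^(m*t)
Period rate: r/m = 0.1141 / 4 = 0.028525
Total periods: m*t = 4 * 1 = 4
Growth factor: (1 + 0.028525)^4 = 1.119076
FV = $7,450.00 * 1.119076 = $8,337.11

$8,337.11


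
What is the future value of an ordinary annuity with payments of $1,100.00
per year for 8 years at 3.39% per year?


Formula: FV = PMT * ((1+r)^n - 1) / r
Growth factor: (1 + 0.0339)^8 = 1.305655
Numerator: 1.305655 - 1 = 0.305655
FV = $1,100.00 * 0.305655 / 0.0339 = $9,917.99

$9,917.99


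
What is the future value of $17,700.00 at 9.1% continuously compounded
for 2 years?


Formula: FV = P * e^(r*t)
Exponent: r*t = 0.091 * 2 = 0.182
e^(0.182) = 1.199614
FV = $17,700.00 * 1.199614 = $21,233.17

$21,233.17


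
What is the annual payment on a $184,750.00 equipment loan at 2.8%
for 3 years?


Formula: PMT = PV * r / (1 - (1+r)^(-n))
Denominator: 1 - (1 + 0.028)^(-3) = 0.079507
Numerator: $184,750.00 * 0.028 = 5173.0
PMT = 5173.0 / 0.079507 = $65,063.74

$65,063.74


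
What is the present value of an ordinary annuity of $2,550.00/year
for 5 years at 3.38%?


Formula: PV = PMT * (1 - (1+r)^(-n)) / r
Discount factor: (1 + 0.0338)^(-5) = 0.846871
Bracket: 1 - 0.846871 = 0.153129
PV = $2,550.00 * 0.153129 / 0.0338 = $11,552.62

$11,552.62


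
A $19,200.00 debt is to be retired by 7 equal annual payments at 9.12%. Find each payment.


Formula: PMT = PV * r / (1 - (1+r)^(-n))
Denominator: 1 - (1 + 0.0912)^(-7) = 0.457163
Numerator: $19,200.00 * 0.0912 = 1751.04
PMT = 1751.04 / 0.457163 = $3,830.23

$3,830.23


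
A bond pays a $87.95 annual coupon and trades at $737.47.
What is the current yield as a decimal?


Formula: Current yield = annual coupon / price
Substituting: CY = $87.95 / $737.47
CY = 0.119259

0.119259


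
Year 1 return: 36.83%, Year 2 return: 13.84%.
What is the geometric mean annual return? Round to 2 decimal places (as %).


Formula: Geometric mean = ((1+r1)*(1+r2))^(1/2) - 1
Product: (1 + 0.3683) * (1 + 0.1384) = 1.3683 * 1.1384 = 1.557673
Square root: 1.557673^0.5 = 1.248068
Geometric mean = 1.248068 - 1 = 0.248068
As percentage: 24.81%

24.81%


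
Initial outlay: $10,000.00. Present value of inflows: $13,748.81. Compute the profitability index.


Formula: PI = PV(cash flows) / initial investment
Substituting: PI = $13,748.81 / $10,000.00
PI = 1.3749

1.3749


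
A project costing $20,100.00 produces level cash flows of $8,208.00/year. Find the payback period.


Formula: Payback = investment / annual cash flow
Substituting: Payback = $20,100.00 / $8,208.00
Payback = 2.4488 years

2.4488 years


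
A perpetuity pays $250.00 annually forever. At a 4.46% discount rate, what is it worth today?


Formula: PV = C / r
Substituting: PV = $250.00 / 0.0446
PV = $5,605.38

$5,605.38


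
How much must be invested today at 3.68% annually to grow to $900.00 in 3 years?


Formula: PV = FV / (1 + r)^n
Substituting: PV = $900.00 / (1 + 0.0368)^3
Discount factor: (1.0368)^3 = 1.114513
PV = $900.00 / 1.114513 = $807.53

$807.53


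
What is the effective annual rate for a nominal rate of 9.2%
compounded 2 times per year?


Formula: EAR = (1 + r/m)^m - 1
Period rate: r/m = 0.092 / 2 = 0.046
Compounding: (1 + 0.046)^2 = 1.094116
EAR = 1.094116 - 1 = 0.094116

0.094116


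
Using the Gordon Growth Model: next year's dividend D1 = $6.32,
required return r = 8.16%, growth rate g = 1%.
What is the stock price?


Formula: P = D1 / (r - g)
Spread: r - g = 0.0816 - 0.01 = 0.0716
Substituting: P = $6.32 / 0.0716
P = $88.27

$88.27


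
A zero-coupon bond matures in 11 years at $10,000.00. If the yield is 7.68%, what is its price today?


Formula: Price = FV / (1 + r)^n
Substituting: Price = $10,000.00 / (1 + 0.0768)^11
Discount factor: (1.0768)^11 = 2.256761
Price = $10,000.00 / 2.256761 = $4,431.13

$4,431.13


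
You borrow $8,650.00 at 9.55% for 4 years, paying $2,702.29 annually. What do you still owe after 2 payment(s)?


Formula: Balance = PV*(1+r)^k - PMT*((1+r)^k - 1)/r
Growth: (1 + 0.0955)^2 = 1.20012
Accumulated factor: ((1+r)^k - 1)/r = 2.0955
Balance = $8,650.00 * 1.20012 - $2,702.29 * 2.0955
Balance = $4,718.39

$4,718.39


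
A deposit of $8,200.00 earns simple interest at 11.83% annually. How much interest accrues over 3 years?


Formula: I = P * r * t
Substituting: I = $8,200.00 * 0.1183 * 3
Step: I = $8,200.00 * 0.3549
I = $2,910.18

$2,910.18


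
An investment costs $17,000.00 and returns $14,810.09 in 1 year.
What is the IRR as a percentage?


Formula: IRR = C1/C0 - 1
Substituting: IRR = $14,810.09 / $17,000.00 - 1
Ratio: 0.871182 - 1 = -0.128818
IRR = -12.8818%

-12.8818%


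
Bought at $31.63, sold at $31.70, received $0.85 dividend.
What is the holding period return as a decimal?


Formula: HPR = (P1 - P0 + D) / P0
Gain: $31.70 - $31.63 + $0.85 = $0.92
HPR = $0.92 / $31.63 = 0.0291

0.0291


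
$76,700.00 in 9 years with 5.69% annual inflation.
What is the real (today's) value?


Formula: Real value = nominal / (1 + inflation)^years
Price level: (1 + 0.0569)^9 = 1.645527
Real value = $76,700.00 / 1.645527 = $46,611.20

$46,611.20


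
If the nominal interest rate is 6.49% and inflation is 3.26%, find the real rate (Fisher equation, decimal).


Formula: (1 + r_real) = (1 + r_nom) / (1 + inflation)
Substituting: (1 + r_real) = 1.0649 / 1.0326
(1 + r_real) = 1.03128
r_real = 1.03128 - 1 = 0.03128

0.03128


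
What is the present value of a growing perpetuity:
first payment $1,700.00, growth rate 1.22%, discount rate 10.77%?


Formula: PV = C / (r - g)
Spread: r - g = 0.1077 - 0.0122 = 0.0955
Substituting: PV = $1,700.00 / 0.0955
PV = $17,801.05

$17,801.05


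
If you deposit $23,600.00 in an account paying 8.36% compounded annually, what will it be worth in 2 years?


Formula: FV = P * (1 + r)^n
Substituting: FV = $23,600.00 * (1 + 0.0836)^2
Growth factor: (1.0836)^2 = 1.174189
FV = $23,600.00 * 1.174189 = $27,710.86

$27,710.86


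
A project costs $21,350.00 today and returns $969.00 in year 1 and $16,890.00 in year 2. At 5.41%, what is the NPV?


Formula: NPV = C0 + C1/(1+r) + C2/(1+r)^2
Discount C1: $969.00 / (1 + 0.0541) = $919.27
Discount C2: $16,890.00 / (1 + 0.0541)^2 = $15,200.79
NPV = -$21,350.00 + $919.27 + $15,200.79 = -$5,229.95

-$5,229.95


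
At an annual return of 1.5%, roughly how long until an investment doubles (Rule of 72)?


Formula: Years ≈ 72 / r
Substituting: Years ≈ 72 / 1.5
Years ≈ 48.0

48.0 years


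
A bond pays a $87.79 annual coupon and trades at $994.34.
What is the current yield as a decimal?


Formula: Current yield = annual coupon / price
Substituting: CY = $87.79 / $994.34
CY = 0.08829

0.08829


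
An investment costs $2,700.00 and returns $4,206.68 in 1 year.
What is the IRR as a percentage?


Formula: IRR = C1/C0 - 1
Substituting: IRR = $4,206.68 / $2,700.00 - 1
Ratio: 1.55803 - 1 = 0.55803
IRR = 55.803%

55.803%
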